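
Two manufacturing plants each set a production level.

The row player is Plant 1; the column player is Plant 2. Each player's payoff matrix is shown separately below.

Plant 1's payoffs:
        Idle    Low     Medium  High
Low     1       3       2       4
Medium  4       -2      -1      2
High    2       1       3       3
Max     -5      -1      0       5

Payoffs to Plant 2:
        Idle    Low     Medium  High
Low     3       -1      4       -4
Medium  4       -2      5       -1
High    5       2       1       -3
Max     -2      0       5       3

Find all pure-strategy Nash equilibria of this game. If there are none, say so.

This game has no pure Nash equilibrium.

For each strategy profile, look for a profitable unilateral deviation.
(Low, Idle): Plant 1 can switch to Medium (1 → 4). Not NE.
(Low, Low): Plant 2 can switch to Idle (-1 → 3). Not NE.
(Low, Medium): Plant 1 can switch to High (2 → 3). Not NE.
(Low, High): Plant 1 can switch to Max (4 → 5). Not NE.
(Medium, Idle): Plant 2 can switch to Medium (4 → 5). Not NE.
(Medium, Low): Plant 1 can switch to Low (-2 → 3). Not NE.
(Medium, Medium): Plant 1 can switch to Low (-1 → 2). Not NE.
(Medium, High): Plant 1 can switch to Low (2 → 4). Not NE.
(High, Idle): Plant 1 can switch to Medium (2 → 4). Not NE.
(High, Low): Plant 1 can switch to Low (1 → 3). Not NE.
(The remaining 6 profiles each have a profitable deviation by the same check.)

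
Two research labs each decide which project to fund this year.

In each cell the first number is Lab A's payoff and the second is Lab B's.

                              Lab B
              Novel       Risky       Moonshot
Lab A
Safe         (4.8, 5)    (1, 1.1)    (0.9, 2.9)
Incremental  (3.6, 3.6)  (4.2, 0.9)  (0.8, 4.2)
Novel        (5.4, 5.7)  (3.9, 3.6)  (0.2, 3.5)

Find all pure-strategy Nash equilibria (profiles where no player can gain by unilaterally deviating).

The unique pure-strategy Nash equilibrium is (Novel, Novel).

Mark each player's best response to every combination of opponents' strategies; a profile where every player is best-responding is a pure Nash equilibrium.
Lab A against Novel: payoffs 4.8, 3.6, 5.4 → best response Novel.
Lab A against Risky: payoffs 1, 4.2, 3.9 → best response Incremental.
Lab A against Moonshot: payoffs 0.9, 0.8, 0.2 → best response Safe.
Lab B against Safe: payoffs 5, 1.1, 2.9 → best response Novel.
Lab B against Incremental: payoffs 3.6, 0.9, 4.2 → best response Moonshot.
Lab B against Novel: payoffs 5.7, 3.6, 3.5 → best response Novel.
Mutual best responses: (Novel, Novel).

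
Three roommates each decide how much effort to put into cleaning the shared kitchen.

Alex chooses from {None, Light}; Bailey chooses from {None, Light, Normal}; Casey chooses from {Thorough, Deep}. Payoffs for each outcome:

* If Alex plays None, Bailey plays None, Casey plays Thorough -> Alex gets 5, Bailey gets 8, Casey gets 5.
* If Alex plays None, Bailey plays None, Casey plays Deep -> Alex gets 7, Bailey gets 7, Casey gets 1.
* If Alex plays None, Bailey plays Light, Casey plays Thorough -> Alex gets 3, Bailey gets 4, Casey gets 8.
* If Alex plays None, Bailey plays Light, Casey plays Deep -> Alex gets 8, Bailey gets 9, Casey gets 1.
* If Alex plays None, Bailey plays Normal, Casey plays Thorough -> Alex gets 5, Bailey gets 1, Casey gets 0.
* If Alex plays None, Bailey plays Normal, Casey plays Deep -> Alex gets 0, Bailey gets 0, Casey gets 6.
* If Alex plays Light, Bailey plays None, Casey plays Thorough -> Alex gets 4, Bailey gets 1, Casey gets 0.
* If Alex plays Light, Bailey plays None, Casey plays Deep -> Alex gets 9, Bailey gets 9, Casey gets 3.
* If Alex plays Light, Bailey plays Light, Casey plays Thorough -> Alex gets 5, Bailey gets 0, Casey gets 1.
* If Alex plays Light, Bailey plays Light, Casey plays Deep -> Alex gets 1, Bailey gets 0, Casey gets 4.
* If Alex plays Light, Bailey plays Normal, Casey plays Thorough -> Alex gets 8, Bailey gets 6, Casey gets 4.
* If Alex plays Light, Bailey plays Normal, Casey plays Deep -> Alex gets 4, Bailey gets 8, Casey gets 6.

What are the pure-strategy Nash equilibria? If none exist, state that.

Alex against (None, Thorough): payoffs 5, 4 → best response None.
Alex against (None, Deep): payoffs 7, 9 → best response Light.
Alex against (Light, Thorough): payoffs 3, 5 → best response Light.
Alex against (Light, Deep): payoffs 8, 1 → best response None.
Alex against (Normal, Thorough): payoffs 5, 8 → best response Light.
Alex against (Normal, Deep): payoffs 0, 4 → best response Light.
Bailey against (None, Thorough): payoffs 8, 4, 1 → best response None.
Bailey against (None, Deep): payoffs 7, 9, 0 → best response Light.
Bailey against (Light, Thorough): payoffs 1, 0, 6 → best response Normal.
Bailey against (Light, Deep): payoffs 9, 0, 8 → best response None.
Casey against (None, None): payoffs 5, 1 → best response Thorough.
Casey against (None, Light): payoffs 8, 1 → best response Thorough.
Casey against (None, Normal): payoffs 0, 6 → best response Deep.
Casey against (Light, None): payoffs 0, 3 → best response Deep.
Casey against (Light, Light): payoffs 1, 4 → best response Deep.
Casey against (Light, Normal): payoffs 4, 6 → best response Deep.
Mutual best responses: (None, None, Thorough); (Light, None, Deep).

(None, None, Thorough) and (Light, None, Deep)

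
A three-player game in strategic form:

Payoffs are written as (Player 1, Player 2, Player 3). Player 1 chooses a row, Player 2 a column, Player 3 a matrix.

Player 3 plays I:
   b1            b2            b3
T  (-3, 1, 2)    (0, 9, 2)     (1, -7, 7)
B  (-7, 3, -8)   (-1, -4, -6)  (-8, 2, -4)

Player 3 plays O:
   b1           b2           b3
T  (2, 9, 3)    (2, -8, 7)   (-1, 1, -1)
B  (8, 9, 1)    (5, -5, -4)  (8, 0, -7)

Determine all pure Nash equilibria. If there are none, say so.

(T, b1, I): Player 2 can switch to b2 (1 → 9). Not NE.
(T, b1, O): Player 1 can switch to B (2 → 8). Not NE.
(T, b2, I): Player 3 can switch to O (2 → 7). Not NE.
(T, b2, O): Player 1 can switch to B (2 → 5). Not NE.
(T, b3, I): Player 2 can switch to b1 (-7 → 1). Not NE.
(T, b3, O): Player 1 can switch to B (-1 → 8). Not NE.
(B, b1, I): Player 1 can switch to T (-7 → -3). Not NE.
(B, b1, O): Player 1 gets 8, best alternative 2; Player 2 gets 9, best alternative 0; Player 3 gets 1, best alternative -8. No profitable deviation — NE.
(B, b2, I): Player 1 can switch to T (-1 → 0). Not NE.
(B, b2, O): Player 2 can switch to b1 (-5 → 9). Not NE.
(B, b3, I): Player 1 can switch to T (-8 → 1). Not NE.
(The remaining 1 profile has a profitable deviation by the same check.)

The unique pure-strategy Nash equilibrium is (B, b1, O).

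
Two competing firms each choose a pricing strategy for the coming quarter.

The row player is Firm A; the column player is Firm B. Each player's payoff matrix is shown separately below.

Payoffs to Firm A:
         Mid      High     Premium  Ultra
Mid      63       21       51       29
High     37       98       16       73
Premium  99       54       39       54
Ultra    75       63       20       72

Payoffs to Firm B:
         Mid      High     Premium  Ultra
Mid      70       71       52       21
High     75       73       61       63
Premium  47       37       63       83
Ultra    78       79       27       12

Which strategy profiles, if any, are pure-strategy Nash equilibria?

(Mid, Mid): Firm A can switch to Premium (63 → 99). Not NE.
(Mid, High): Firm A can switch to High (21 → 98). Not NE.
(Mid, Premium): Firm B can switch to Mid (52 → 70). Not NE.
(Mid, Ultra): Firm A can switch to High (29 → 73). Not NE.
(High, Mid): Firm A can switch to Mid (37 → 63). Not NE.
(High, High): Firm B can switch to Mid (73 → 75). Not NE.
(High, Premium): Firm A can switch to Mid (16 → 51). Not NE.
(High, Ultra): Firm B can switch to Mid (63 → 75). Not NE.
(Premium, Mid): Firm B can switch to Premium (47 → 63). Not NE.
(Premium, High): Firm A can switch to High (54 → 98). Not NE.
(Premium, Premium): Firm A can switch to Mid (39 → 51). Not NE.
(Premium, Ultra): Firm A can switch to High (54 → 73). Not NE.
(The remaining 4 profiles each have a profitable deviation by the same check.)

No pure-strategy Nash equilibrium.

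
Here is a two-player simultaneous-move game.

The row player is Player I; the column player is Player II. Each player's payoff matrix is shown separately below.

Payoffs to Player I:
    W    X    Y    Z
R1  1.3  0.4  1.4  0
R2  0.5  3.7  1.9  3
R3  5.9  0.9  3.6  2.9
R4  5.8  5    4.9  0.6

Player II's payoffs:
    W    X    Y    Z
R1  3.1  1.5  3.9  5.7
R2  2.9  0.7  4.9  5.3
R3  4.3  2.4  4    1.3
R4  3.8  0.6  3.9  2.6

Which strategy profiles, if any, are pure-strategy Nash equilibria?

(R1, W): Player I can switch to R3 (1.3 → 5.9). Not NE.
(R1, X): Player I can switch to R2 (0.4 → 3.7). Not NE.
(R1, Y): Player I can switch to R2 (1.4 → 1.9). Not NE.
(R1, Z): Player I can switch to R2 (0 → 3). Not NE.
(R2, W): Player I can switch to R1 (0.5 → 1.3). Not NE.
(R2, X): Player I can switch to R4 (3.7 → 5). Not NE.
(R2, Z): Player I gets 3, best alternative 2.9; Player II gets 5.3, best alternative 4.9. No profitable deviation — NE.
(R3, W): Player I gets 5.9, best alternative 5.8; Player II gets 4.3, best alternative 4. No profitable deviation — NE.
(R4, Y): Player I gets 4.9, best alternative 3.6; Player II gets 3.9, best alternative 3.8. No profitable deviation — NE.
(The remaining 7 profiles each have a profitable deviation by the same check.)

The pure Nash equilibria are (R2, Z) and (R3, W) and (R4, Y).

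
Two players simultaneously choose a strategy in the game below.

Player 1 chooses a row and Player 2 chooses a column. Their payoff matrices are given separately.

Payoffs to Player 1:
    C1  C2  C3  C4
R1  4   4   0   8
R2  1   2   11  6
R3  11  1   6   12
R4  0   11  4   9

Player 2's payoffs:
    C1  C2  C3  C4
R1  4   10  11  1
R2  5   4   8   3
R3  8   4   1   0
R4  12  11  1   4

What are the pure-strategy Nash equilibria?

The pure Nash equilibria are (R2, C3), (R3, C1).

(R1, C1): Player 1 can switch to R3 (4 → 11). Not NE.
(R1, C2): Player 1 can switch to R4 (4 → 11). Not NE.
(R1, C3): Player 1 can switch to R2 (0 → 11). Not NE.
(R1, C4): Player 1 can switch to R3 (8 → 12). Not NE.
(R2, C1): Player 1 can switch to R1 (1 → 4). Not NE.
(R2, C2): Player 1 can switch to R1 (2 → 4). Not NE.
(R2, C3): Player 1 gets 11, best alternative 6; Player 2 gets 8, best alternative 5. No profitable deviation — NE.
(R2, C4): Player 1 can switch to R1 (6 → 8). Not NE.
(R3, C1): Player 1 gets 11, best alternative 4; Player 2 gets 8, best alternative 4. No profitable deviation — NE.
(R3, C2): Player 1 can switch to R1 (1 → 4). Not NE.
(R3, C3): Player 1 can switch to R2 (6 → 11). Not NE.
(R3, C4): Player 2 can switch to C1 (0 → 8). Not NE.
(R4, C1): Player 1 can switch to R1 (0 → 4). Not NE.
(R4, C2): Player 2 can switch to C1 (11 → 12). Not NE.
(The remaining 2 profiles each have a profitable deviation by the same check.)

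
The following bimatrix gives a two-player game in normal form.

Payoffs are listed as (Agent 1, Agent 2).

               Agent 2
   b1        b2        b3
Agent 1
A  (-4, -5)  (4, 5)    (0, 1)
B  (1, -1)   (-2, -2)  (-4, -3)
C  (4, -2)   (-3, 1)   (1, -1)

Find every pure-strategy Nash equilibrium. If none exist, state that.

Mark each player's best response to every combination of opponents' strategies; a profile where every player is best-responding is a pure Nash equilibrium.
Agent 1 against b1: payoffs -4, 1, 4 → best response C.
Agent 1 against b2: payoffs 4, -2, -3 → best response A.
Agent 1 against b3: payoffs 0, -4, 1 → best response C.
Agent 2 against A: payoffs -5, 5, 1 → best response b2.
Agent 2 against B: payoffs -1, -2, -3 → best response b1.
Agent 2 against C: payoffs -2, 1, -1 → best response b2.
Mutual best responses: (A, b2).

The unique pure-strategy Nash equilibrium is (A, b2).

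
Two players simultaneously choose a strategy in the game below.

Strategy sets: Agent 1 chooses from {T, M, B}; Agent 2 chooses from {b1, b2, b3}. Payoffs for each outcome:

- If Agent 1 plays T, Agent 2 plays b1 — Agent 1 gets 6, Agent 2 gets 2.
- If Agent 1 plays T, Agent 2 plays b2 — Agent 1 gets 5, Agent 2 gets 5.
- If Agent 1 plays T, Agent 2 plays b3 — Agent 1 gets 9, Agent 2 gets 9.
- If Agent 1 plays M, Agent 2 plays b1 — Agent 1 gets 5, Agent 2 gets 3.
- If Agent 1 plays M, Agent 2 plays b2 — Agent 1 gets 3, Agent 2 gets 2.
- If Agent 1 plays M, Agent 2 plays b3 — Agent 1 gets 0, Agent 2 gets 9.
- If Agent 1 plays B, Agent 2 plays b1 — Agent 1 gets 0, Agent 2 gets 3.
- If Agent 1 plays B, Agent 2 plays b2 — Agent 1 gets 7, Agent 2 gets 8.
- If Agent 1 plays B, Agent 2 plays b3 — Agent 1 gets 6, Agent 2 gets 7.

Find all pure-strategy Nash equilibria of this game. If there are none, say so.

Agent 1 against b1: payoffs 6, 5, 0 → best response T.
Agent 1 against b2: payoffs 5, 3, 7 → best response B.
Agent 1 against b3: payoffs 9, 0, 6 → best response T.
Agent 2 against T: payoffs 2, 5, 9 → best response b3.
Agent 2 against M: payoffs 3, 2, 9 → best response b3.
Agent 2 against B: payoffs 3, 8, 7 → best response b2.
Mutual best responses: (T, b3); (B, b2).

The pure Nash equilibria are (T, b3) and (B, b2).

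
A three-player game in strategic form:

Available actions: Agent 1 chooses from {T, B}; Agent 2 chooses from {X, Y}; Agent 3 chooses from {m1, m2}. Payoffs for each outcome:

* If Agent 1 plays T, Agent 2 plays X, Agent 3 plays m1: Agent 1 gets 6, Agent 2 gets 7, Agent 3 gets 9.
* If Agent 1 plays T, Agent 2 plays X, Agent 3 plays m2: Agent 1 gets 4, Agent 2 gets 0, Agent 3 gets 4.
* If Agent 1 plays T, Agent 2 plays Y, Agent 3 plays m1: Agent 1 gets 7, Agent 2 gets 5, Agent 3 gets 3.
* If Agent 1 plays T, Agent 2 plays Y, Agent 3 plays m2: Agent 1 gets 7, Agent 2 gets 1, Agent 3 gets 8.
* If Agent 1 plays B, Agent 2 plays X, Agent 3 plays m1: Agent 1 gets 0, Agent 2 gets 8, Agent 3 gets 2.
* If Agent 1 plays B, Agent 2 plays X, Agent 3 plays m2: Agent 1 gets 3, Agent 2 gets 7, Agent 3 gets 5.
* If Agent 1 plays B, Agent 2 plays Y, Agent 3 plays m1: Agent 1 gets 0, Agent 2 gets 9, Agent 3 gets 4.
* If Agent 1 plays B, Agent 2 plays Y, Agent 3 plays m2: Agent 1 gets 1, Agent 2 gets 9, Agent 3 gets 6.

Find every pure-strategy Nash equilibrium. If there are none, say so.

(T, X, m1): Agent 1 gets 6, best alternative 0; Agent 2 gets 7, best alternative 5; Agent 3 gets 9, best alternative 4. No profitable deviation — NE.
(T, X, m2): Agent 2 can switch to Y (0 → 1). Not NE.
(T, Y, m1): Agent 2 can switch to X (5 → 7). Not NE.
(T, Y, m2): Agent 1 gets 7, best alternative 1; Agent 2 gets 1, best alternative 0; Agent 3 gets 8, best alternative 3. No profitable deviation — NE.
(B, X, m1): Agent 1 can switch to T (0 → 6). Not NE.
(B, X, m2): Agent 1 can switch to T (3 → 4). Not NE.
(B, Y, m1): Agent 1 can switch to T (0 → 7). Not NE.
(B, Y, m2): Agent 1 can switch to T (1 → 7). Not NE.

Pure-strategy Nash equilibria: (T, X, m1) and (T, Y, m2)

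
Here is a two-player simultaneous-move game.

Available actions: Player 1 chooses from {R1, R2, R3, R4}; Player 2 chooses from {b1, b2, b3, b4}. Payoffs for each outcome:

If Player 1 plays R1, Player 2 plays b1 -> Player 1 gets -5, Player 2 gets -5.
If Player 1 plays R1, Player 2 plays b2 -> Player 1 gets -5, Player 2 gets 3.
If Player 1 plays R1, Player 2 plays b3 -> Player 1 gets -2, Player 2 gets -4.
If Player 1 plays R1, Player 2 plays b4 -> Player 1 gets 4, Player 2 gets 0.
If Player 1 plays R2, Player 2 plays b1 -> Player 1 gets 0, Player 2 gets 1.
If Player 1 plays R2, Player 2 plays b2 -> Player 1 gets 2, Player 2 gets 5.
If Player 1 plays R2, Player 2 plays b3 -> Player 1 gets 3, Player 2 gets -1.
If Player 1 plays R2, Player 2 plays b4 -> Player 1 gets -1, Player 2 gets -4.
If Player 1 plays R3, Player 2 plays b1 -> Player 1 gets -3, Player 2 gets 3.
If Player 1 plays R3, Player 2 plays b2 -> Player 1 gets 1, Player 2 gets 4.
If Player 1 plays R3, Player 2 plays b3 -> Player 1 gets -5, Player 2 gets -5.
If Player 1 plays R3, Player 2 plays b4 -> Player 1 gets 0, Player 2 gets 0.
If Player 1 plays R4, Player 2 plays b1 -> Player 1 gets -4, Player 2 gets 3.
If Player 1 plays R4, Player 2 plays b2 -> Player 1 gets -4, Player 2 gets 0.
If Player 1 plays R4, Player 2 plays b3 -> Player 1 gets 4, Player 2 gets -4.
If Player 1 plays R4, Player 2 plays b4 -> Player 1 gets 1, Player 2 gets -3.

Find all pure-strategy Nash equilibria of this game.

Pure NE: (R2, b2)

(R1, b1): Player 1 can switch to R2 (-5 → 0). Not NE.
(R1, b2): Player 1 can switch to R2 (-5 → 2). Not NE.
(R1, b3): Player 1 can switch to R2 (-2 → 3). Not NE.
(R1, b4): Player 2 can switch to b2 (0 → 3). Not NE.
(R2, b1): Player 2 can switch to b2 (1 → 5). Not NE.
(R2, b2): Player 1 gets 2, best alternative 1; Player 2 gets 5, best alternative 1. No profitable deviation — NE.
(R2, b3): Player 1 can switch to R4 (3 → 4). Not NE.
(R2, b4): Player 1 can switch to R1 (-1 → 4). Not NE.
(R3, b1): Player 1 can switch to R2 (-3 → 0). Not NE.
(The remaining 7 profiles each have a profitable deviation by the same check.)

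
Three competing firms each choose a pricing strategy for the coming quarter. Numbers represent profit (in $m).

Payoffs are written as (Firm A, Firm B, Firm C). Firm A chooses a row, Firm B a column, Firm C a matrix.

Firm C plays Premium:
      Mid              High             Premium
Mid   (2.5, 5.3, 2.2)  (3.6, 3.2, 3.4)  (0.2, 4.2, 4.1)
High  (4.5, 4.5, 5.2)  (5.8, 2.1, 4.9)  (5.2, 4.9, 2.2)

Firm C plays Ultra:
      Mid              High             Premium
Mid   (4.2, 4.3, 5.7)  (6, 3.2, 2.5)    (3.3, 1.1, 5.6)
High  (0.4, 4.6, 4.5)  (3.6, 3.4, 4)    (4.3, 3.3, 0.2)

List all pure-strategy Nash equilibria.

Pure-strategy Nash equilibria: (Mid, Mid, Ultra) and (High, Premium, Premium)

For each strategy profile, look for a profitable unilateral deviation.
(Mid, Mid, Premium): Firm A can switch to High (2.5 → 4.5). Not NE.
(Mid, Mid, Ultra): Firm A gets 4.2, best alternative 0.4; Firm B gets 4.3, best alternative 3.2; Firm C gets 5.7, best alternative 2.2. No profitable deviation — NE.
(Mid, High, Premium): Firm A can switch to High (3.6 → 5.8). Not NE.
(Mid, High, Ultra): Firm B can switch to Mid (3.2 → 4.3). Not NE.
(Mid, Premium, Premium): Firm A can switch to High (0.2 → 5.2). Not NE.
(Mid, Premium, Ultra): Firm A can switch to High (3.3 → 4.3). Not NE.
(High, Mid, Premium): Firm B can switch to Premium (4.5 → 4.9). Not NE.
(High, Mid, Ultra): Firm A can switch to Mid (0.4 → 4.2). Not NE.
(High, High, Premium): Firm B can switch to Mid (2.1 → 4.5). Not NE.
(High, High, Ultra): Firm A can switch to Mid (3.6 → 6). Not NE.
(High, Premium, Premium): Firm A gets 5.2, best alternative 0.2; Firm B gets 4.9, best alternative 4.5; Firm C gets 2.2, best alternative 0.2. No profitable deviation — NE.
(High, Premium, Ultra): Firm B can switch to Mid (3.3 → 4.6). Not NE.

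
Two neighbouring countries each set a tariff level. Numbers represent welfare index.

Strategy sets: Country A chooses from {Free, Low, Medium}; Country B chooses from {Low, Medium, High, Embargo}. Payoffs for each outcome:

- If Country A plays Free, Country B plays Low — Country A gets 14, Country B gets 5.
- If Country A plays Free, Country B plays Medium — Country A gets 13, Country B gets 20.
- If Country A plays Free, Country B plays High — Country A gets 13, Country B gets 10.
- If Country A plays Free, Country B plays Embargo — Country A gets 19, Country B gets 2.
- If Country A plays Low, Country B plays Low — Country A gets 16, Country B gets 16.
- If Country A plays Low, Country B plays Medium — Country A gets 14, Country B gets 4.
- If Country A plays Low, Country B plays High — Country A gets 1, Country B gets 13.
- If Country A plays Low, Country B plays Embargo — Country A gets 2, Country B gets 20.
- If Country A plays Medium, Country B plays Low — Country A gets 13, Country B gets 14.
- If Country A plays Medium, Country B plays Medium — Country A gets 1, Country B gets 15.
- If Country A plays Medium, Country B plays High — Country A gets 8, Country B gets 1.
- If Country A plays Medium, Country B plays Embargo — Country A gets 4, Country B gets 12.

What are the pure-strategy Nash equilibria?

For each player, find the best response to each opponent profile; mutual best responses are the pure NE.
Country A against Low: payoffs 14, 16, 13 → best response Low.
Country A against Medium: payoffs 13, 14, 1 → best response Low.
Country A against High: payoffs 13, 1, 8 → best response Free.
Country A against Embargo: payoffs 19, 2, 4 → best response Free.
Country B against Free: payoffs 5, 20, 10, 2 → best response Medium.
Country B against Low: payoffs 16, 4, 13, 20 → best response Embargo.
Country B against Medium: payoffs 14, 15, 1, 12 → best response Medium.
No profile is a mutual best response for all players.

No pure-strategy Nash equilibrium.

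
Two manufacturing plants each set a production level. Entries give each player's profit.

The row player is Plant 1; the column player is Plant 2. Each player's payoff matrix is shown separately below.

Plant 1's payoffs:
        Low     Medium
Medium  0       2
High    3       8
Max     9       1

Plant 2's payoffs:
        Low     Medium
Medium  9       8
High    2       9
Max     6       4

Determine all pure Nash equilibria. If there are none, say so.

(Medium, Low): Plant 1 can switch to High (0 → 3). Not NE.
(Medium, Medium): Plant 1 can switch to High (2 → 8). Not NE.
(High, Low): Plant 1 can switch to Max (3 → 9). Not NE.
(High, Medium): Plant 1 gets 8, best alternative 2; Plant 2 gets 9, best alternative 2. No profitable deviation — NE.
(Max, Low): Plant 1 gets 9, best alternative 3; Plant 2 gets 6, best alternative 4. No profitable deviation — NE.
(Max, Medium): Plant 1 can switch to Medium (1 → 2). Not NE.

The pure Nash equilibria are (High, Medium) and (Max, Low).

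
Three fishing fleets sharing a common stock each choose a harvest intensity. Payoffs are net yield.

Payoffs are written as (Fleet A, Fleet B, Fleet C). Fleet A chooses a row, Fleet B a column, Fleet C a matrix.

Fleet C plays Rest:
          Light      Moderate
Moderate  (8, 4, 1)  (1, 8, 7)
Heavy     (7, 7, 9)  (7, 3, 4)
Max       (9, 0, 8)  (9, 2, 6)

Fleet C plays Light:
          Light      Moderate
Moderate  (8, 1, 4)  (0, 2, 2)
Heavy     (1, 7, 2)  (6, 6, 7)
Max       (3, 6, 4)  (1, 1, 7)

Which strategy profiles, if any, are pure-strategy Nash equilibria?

Fleet A against (Light, Rest): payoffs 8, 7, 9 → best response Max.
Fleet A against (Light, Light): payoffs 8, 1, 3 → best response Moderate.
Fleet A against (Moderate, Rest): payoffs 1, 7, 9 → best response Max.
Fleet A against (Moderate, Light): payoffs 0, 6, 1 → best response Heavy.
Fleet B against (Moderate, Rest): payoffs 4, 8 → best response Moderate.
Fleet B against (Moderate, Light): payoffs 1, 2 → best response Moderate.
Fleet B against (Heavy, Rest): payoffs 7, 3 → best response Light.
Fleet B against (Heavy, Light): payoffs 7, 6 → best response Light.
Fleet B against (Max, Rest): payoffs 0, 2 → best response Moderate.
Fleet B against (Max, Light): payoffs 6, 1 → best response Light.
Fleet C against (Moderate, Light): payoffs 1, 4 → best response Light.
Fleet C against (Moderate, Moderate): payoffs 7, 2 → best response Rest.
Fleet C against (Heavy, Light): payoffs 9, 2 → best response Rest.
Fleet C against (Heavy, Moderate): payoffs 4, 7 → best response Light.
Fleet C against (Max, Light): payoffs 8, 4 → best response Rest.
Fleet C against (Max, Moderate): payoffs 6, 7 → best response Light.
No profile is a mutual best response for all players.

No pure-strategy Nash equilibrium.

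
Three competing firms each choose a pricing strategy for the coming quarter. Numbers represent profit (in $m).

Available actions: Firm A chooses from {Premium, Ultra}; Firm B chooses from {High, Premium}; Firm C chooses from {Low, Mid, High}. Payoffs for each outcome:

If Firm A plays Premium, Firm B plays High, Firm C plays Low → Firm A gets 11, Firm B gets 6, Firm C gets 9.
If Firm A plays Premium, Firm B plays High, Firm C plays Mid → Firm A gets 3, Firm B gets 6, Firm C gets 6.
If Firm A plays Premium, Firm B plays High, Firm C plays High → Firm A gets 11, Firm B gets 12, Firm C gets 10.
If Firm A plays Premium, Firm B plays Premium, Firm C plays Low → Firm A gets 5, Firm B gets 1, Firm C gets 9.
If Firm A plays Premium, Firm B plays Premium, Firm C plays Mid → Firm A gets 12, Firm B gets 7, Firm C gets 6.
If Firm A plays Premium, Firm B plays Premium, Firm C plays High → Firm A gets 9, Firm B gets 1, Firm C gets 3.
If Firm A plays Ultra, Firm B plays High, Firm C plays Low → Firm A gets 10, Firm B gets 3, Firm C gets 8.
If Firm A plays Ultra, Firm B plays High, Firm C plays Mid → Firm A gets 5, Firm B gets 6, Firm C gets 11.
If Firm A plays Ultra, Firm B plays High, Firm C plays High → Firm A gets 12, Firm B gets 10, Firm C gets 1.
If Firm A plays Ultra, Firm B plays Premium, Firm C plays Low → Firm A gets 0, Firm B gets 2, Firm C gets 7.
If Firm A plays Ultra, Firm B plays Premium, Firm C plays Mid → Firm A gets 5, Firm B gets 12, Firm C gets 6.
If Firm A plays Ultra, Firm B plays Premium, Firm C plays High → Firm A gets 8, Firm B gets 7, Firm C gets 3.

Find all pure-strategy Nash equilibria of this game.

No pure-strategy Nash equilibrium.

For each player, find the best response to each opponent profile; mutual best responses are the pure NE.
Firm A against (High, Low): payoffs 11, 10 → best response Premium.
Firm A against (High, Mid): payoffs 3, 5 → best response Ultra.
Firm A against (High, High): payoffs 11, 12 → best response Ultra.
Firm A against (Premium, Low): payoffs 5, 0 → best response Premium.
Firm A against (Premium, Mid): payoffs 12, 5 → best response Premium.
Firm A against (Premium, High): payoffs 9, 8 → best response Premium.
Firm B against (Premium, Low): payoffs 6, 1 → best response High.
Firm B against (Premium, Mid): payoffs 6, 7 → best response Premium.
Firm B against (Premium, High): payoffs 12, 1 → best response High.
Firm B against (Ultra, Low): payoffs 3, 2 → best response High.
Firm B against (Ultra, Mid): payoffs 6, 12 → best response Premium.
Firm B against (Ultra, High): payoffs 10, 7 → best response High.
Firm C against (Premium, High): payoffs 9, 6, 10 → best response High.
Firm C against (Premium, Premium): payoffs 9, 6, 3 → best response Low.
Firm C against (Ultra, High): payoffs 8, 11, 1 → best response Mid.
Firm C against (Ultra, Premium): payoffs 7, 6, 3 → best response Low.
No profile is a mutual best response for all players.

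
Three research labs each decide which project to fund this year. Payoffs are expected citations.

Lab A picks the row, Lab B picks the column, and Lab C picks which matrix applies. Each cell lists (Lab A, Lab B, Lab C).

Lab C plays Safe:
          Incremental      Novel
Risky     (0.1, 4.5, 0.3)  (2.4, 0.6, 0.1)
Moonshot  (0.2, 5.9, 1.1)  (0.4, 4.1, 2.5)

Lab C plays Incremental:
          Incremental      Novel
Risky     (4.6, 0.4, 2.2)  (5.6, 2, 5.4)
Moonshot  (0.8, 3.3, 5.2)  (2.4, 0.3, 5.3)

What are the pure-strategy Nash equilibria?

Lab A against (Incremental, Safe): payoffs 0.1, 0.2 → best response Moonshot.
Lab A against (Incremental, Incremental): payoffs 4.6, 0.8 → best response Risky.
Lab A against (Novel, Safe): payoffs 2.4, 0.4 → best response Risky.
Lab A against (Novel, Incremental): payoffs 5.6, 2.4 → best response Risky.
Lab B against (Risky, Safe): payoffs 4.5, 0.6 → best response Incremental.
Lab B against (Risky, Incremental): payoffs 0.4, 2 → best response Novel.
Lab B against (Moonshot, Safe): payoffs 5.9, 4.1 → best response Incremental.
Lab B against (Moonshot, Incremental): payoffs 3.3, 0.3 → best response Incremental.
Lab C against (Risky, Incremental): payoffs 0.3, 2.2 → best response Incremental.
Lab C against (Risky, Novel): payoffs 0.1, 5.4 → best response Incremental.
Lab C against (Moonshot, Incremental): payoffs 1.1, 5.2 → best response Incremental.
Lab C against (Moonshot, Novel): payoffs 2.5, 5.3 → best response Incremental.
Mutual best responses: (Risky, Novel, Incremental).

Pure NE: (Risky, Novel, Incremental)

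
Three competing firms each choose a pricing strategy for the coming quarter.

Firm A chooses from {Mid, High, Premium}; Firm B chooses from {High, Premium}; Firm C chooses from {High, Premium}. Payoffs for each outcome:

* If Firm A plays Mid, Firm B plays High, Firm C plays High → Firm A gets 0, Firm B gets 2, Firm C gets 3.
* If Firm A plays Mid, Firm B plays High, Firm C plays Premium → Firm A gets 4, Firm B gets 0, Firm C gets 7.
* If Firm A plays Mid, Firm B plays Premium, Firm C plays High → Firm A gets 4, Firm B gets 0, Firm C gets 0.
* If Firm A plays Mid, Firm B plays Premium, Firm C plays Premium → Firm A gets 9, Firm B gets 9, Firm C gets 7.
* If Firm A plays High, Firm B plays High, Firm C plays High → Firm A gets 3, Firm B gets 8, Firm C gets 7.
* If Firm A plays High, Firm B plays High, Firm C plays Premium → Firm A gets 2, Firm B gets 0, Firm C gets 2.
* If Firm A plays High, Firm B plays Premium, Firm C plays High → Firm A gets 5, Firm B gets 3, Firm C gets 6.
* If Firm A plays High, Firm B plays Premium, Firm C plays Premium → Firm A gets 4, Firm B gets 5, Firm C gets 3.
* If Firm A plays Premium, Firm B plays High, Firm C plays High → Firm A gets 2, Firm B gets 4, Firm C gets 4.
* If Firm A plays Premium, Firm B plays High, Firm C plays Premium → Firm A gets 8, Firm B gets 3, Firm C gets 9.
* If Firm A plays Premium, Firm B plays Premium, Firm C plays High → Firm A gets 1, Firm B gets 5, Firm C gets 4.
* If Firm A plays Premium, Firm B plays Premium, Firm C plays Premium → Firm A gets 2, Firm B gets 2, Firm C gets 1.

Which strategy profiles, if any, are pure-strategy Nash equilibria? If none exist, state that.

The pure Nash equilibria are (Mid, Premium, Premium), (High, High, High), (Premium, High, Premium).

(Mid, High, High): Firm A can switch to High (0 → 3). Not NE.
(Mid, High, Premium): Firm A can switch to Premium (4 → 8). Not NE.
(Mid, Premium, High): Firm A can switch to High (4 → 5). Not NE.
(Mid, Premium, Premium): Firm A gets 9, best alternative 4; Firm B gets 9, best alternative 0; Firm C gets 7, best alternative 0. No profitable deviation — NE.
(High, High, High): Firm A gets 3, best alternative 2; Firm B gets 8, best alternative 3; Firm C gets 7, best alternative 2. No profitable deviation — NE.
(High, High, Premium): Firm A can switch to Mid (2 → 4). Not NE.
(High, Premium, High): Firm B can switch to High (3 → 8). Not NE.
(High, Premium, Premium): Firm A can switch to Mid (4 → 9). Not NE.
(Premium, High, High): Firm A can switch to High (2 → 3). Not NE.
(Premium, High, Premium): Firm A gets 8, best alternative 4; Firm B gets 3, best alternative 2; Firm C gets 9, best alternative 4. No profitable deviation — NE.
(Premium, Premium, High): Firm A can switch to Mid (1 → 4). Not NE.
(Premium, Premium, Premium): Firm A can switch to Mid (2 → 9). Not NE.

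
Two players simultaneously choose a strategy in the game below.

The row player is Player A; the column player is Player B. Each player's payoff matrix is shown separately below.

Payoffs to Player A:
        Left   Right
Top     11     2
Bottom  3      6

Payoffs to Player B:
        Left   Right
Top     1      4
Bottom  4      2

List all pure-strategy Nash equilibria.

Player A against Left: payoffs 11, 3 → best response Top.
Player A against Right: payoffs 2, 6 → best response Bottom.
Player B against Top: payoffs 1, 4 → best response Right.
Player B against Bottom: payoffs 4, 2 → best response Left.
No profile is a mutual best response for all players.

none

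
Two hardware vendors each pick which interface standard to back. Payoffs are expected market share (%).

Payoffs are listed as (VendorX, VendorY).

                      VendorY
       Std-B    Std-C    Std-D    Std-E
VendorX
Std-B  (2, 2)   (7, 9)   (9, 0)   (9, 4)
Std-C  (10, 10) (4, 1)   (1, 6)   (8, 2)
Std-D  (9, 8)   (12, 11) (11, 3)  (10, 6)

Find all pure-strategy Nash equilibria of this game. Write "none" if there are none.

VendorX against Std-B: payoffs 2, 10, 9 → best response Std-C.
VendorX against Std-C: payoffs 7, 4, 12 → best response Std-D.
VendorX against Std-D: payoffs 9, 1, 11 → best response Std-D.
VendorX against Std-E: payoffs 9, 8, 10 → best response Std-D.
VendorY against Std-B: payoffs 2, 9, 0, 4 → best response Std-C.
VendorY against Std-C: payoffs 10, 1, 6, 2 → best response Std-B.
VendorY against Std-D: payoffs 8, 11, 3, 6 → best response Std-C.
Mutual best responses: (Std-C, Std-B); (Std-D, Std-C).

Pure-strategy Nash equilibria: (Std-C, Std-B); (Std-D, Std-C)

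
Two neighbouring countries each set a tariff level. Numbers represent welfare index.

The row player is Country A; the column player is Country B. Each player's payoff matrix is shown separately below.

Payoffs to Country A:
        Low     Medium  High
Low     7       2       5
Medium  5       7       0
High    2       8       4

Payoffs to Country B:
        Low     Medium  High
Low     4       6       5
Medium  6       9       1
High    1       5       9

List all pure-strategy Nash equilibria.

Country A against Low: payoffs 7, 5, 2 → best response Low.
Country A against Medium: payoffs 2, 7, 8 → best response High.
Country A against High: payoffs 5, 0, 4 → best response Low.
Country B against Low: payoffs 4, 6, 5 → best response Medium.
Country B against Medium: payoffs 6, 9, 1 → best response Medium.
Country B against High: payoffs 1, 5, 9 → best response High.
No profile is a mutual best response for all players.

There is no pure-strategy Nash equilibrium.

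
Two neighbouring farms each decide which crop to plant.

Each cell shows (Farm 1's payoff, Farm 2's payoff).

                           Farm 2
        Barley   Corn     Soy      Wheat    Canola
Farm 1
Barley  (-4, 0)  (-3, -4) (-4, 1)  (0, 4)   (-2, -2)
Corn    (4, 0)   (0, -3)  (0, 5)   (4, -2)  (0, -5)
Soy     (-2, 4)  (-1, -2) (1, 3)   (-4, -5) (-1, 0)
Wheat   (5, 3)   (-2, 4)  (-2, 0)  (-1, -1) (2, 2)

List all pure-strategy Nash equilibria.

There is no pure-strategy Nash equilibrium.

Farm 1 against Barley: payoffs -4, 4, -2, 5 → best response Wheat.
Farm 1 against Corn: payoffs -3, 0, -1, -2 → best response Corn.
Farm 1 against Soy: payoffs -4, 0, 1, -2 → best response Soy.
Farm 1 against Wheat: payoffs 0, 4, -4, -1 → best response Corn.
Farm 1 against Canola: payoffs -2, 0, -1, 2 → best response Wheat.
Farm 2 against Barley: payoffs 0, -4, 1, 4, -2 → best response Wheat.
Farm 2 against Corn: payoffs 0, -3, 5, -2, -5 → best response Soy.
Farm 2 against Soy: payoffs 4, -2, 3, -5, 0 → best response Barley.
Farm 2 against Wheat: payoffs 3, 4, 0, -1, 2 → best response Corn.
No profile is a mutual best response for all players.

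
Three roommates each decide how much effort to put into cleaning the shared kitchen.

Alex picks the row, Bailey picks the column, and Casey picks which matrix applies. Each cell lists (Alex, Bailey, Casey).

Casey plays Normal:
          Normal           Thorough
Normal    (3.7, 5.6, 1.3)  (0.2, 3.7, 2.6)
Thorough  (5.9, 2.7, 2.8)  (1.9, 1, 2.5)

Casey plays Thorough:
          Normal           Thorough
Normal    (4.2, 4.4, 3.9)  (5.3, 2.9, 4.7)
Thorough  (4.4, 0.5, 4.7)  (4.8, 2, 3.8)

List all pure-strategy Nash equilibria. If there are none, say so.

Alex against (Normal, Normal): payoffs 3.7, 5.9 → best response Thorough.
Alex against (Normal, Thorough): payoffs 4.2, 4.4 → best response Thorough.
Alex against (Thorough, Normal): payoffs 0.2, 1.9 → best response Thorough.
Alex against (Thorough, Thorough): payoffs 5.3, 4.8 → best response Normal.
Bailey against (Normal, Normal): payoffs 5.6, 3.7 → best response Normal.
Bailey against (Normal, Thorough): payoffs 4.4, 2.9 → best response Normal.
Bailey against (Thorough, Normal): payoffs 2.7, 1 → best response Normal.
Bailey against (Thorough, Thorough): payoffs 0.5, 2 → best response Thorough.
Casey against (Normal, Normal): payoffs 1.3, 3.9 → best response Thorough.
Casey against (Normal, Thorough): payoffs 2.6, 4.7 → best response Thorough.
Casey against (Thorough, Normal): payoffs 2.8, 4.7 → best response Thorough.
Casey against (Thorough, Thorough): payoffs 2.5, 3.8 → best response Thorough.
No profile is a mutual best response for all players.

No pure-strategy Nash equilibrium.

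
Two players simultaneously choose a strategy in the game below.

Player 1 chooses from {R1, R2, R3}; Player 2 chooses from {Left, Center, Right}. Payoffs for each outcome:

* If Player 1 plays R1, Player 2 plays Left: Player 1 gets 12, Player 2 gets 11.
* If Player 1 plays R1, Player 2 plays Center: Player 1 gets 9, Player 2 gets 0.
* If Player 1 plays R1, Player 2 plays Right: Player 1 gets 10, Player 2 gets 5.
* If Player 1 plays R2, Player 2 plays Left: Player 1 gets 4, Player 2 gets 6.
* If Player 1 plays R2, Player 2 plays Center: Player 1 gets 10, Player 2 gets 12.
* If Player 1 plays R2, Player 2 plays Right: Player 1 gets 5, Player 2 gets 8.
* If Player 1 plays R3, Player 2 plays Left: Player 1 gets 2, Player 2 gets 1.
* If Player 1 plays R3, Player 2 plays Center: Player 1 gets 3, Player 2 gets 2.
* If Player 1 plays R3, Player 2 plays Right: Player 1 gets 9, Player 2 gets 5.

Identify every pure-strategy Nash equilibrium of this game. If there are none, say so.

Player 1 against Left: payoffs 12, 4, 2 → best response R1.
Player 1 against Center: payoffs 9, 10, 3 → best response R2.
Player 1 against Right: payoffs 10, 5, 9 → best response R1.
Player 2 against R1: payoffs 11, 0, 5 → best response Left.
Player 2 against R2: payoffs 6, 12, 8 → best response Center.
Player 2 against R3: payoffs 1, 2, 5 → best response Right.
Mutual best responses: (R1, Left); (R2, Center).

Pure-strategy Nash equilibria: (R1, Left); (R2, Center)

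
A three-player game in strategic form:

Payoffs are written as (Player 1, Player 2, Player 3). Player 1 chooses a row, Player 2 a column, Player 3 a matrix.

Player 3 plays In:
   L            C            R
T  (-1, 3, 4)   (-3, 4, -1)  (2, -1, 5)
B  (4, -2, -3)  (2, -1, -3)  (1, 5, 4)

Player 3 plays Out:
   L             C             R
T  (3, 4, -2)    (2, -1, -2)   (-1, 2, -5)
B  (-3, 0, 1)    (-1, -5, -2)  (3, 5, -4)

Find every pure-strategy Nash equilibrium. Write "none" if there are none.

For each strategy profile, look for a profitable unilateral deviation.
(T, L, In): Player 1 can switch to B (-1 → 4). Not NE.
(T, L, Out): Player 3 can switch to In (-2 → 4). Not NE.
(T, C, In): Player 1 can switch to B (-3 → 2). Not NE.
(T, C, Out): Player 2 can switch to L (-1 → 4). Not NE.
(T, R, In): Player 2 can switch to L (-1 → 3). Not NE.
(T, R, Out): Player 1 can switch to B (-1 → 3). Not NE.
(B, L, In): Player 2 can switch to C (-2 → -1). Not NE.
(B, L, Out): Player 1 can switch to T (-3 → 3). Not NE.
(The remaining 4 profiles each have a profitable deviation by the same check.)

none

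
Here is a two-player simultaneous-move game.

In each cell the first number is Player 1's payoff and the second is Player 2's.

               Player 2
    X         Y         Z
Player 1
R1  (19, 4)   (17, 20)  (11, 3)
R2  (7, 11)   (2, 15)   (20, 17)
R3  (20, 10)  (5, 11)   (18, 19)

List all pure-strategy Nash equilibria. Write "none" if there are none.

The pure Nash equilibria are (R1, Y) and (R2, Z).

Player 1 against X: payoffs 19, 7, 20 → best response R3.
Player 1 against Y: payoffs 17, 2, 5 → best response R1.
Player 1 against Z: payoffs 11, 20, 18 → best response R2.
Player 2 against R1: payoffs 4, 20, 3 → best response Y.
Player 2 against R2: payoffs 11, 15, 17 → best response Z.
Player 2 against R3: payoffs 10, 11, 19 → best response Z.
Mutual best responses: (R1, Y); (R2, Z).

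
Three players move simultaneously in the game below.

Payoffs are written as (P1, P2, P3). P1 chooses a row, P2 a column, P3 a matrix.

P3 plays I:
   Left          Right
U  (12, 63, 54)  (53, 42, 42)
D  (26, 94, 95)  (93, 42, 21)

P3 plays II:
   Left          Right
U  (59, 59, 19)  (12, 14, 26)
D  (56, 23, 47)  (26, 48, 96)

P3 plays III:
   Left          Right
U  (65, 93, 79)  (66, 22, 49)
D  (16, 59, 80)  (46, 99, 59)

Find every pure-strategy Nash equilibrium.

For each player, find the best response to each opponent profile; mutual best responses are the pure NE.
P1 against (Left, I): payoffs 12, 26 → best response D.
P1 against (Left, II): payoffs 59, 56 → best response U.
P1 against (Left, III): payoffs 65, 16 → best response U.
P1 against (Right, I): payoffs 53, 93 → best response D.
P1 against (Right, II): payoffs 12, 26 → best response D.
P1 against (Right, III): payoffs 66, 46 → best response U.
P2 against (U, I): payoffs 63, 42 → best response Left.
P2 against (U, II): payoffs 59, 14 → best response Left.
P2 against (U, III): payoffs 93, 22 → best response Left.
P2 against (D, I): payoffs 94, 42 → best response Left.
P2 against (D, II): payoffs 23, 48 → best response Right.
P2 against (D, III): payoffs 59, 99 → best response Right.
P3 against (U, Left): payoffs 54, 19, 79 → best response III.
P3 against (U, Right): payoffs 42, 26, 49 → best response III.
P3 against (D, Left): payoffs 95, 47, 80 → best response I.
P3 against (D, Right): payoffs 21, 96, 59 → best response II.
Mutual best responses: (U, Left, III); (D, Left, I); (D, Right, II).

Pure-strategy Nash equilibria: (U, Left, III); (D, Left, I); (D, Right, II)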